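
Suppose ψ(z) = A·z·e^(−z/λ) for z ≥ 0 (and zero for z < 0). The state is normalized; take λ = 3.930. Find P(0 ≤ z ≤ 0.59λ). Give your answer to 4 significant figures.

P ≈ 0.1162

|ψ|² is the probability density, so P = ∫_{0}^{0.59λ} |ψ|² dz.
With A² fixed by ∫|ψ|² = 1, i.e. A² = (λ^3/4)^(−1), substitute and integrate.
Let u = z/λ; then A² and the length scale cancel, so P = ∫_{0}^{0.59} u^2·e^(-2·u) du ÷ ∫_{0}^{∞} u^2·e^(-2·u) du.
Using ∫ u^2·e^(-2·u) du = -(2·u^2 + 2·u + 1)·e^(-2·u)/4, the numerator is ≈ 0.0290512 and the denominator is 1/4.
Taking the ratio, P = 0.11620.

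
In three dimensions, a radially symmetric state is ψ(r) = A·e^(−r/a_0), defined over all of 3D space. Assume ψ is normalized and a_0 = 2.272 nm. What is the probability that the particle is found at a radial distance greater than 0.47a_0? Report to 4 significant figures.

Integrate the radial probability density 4πr²|ψ|² over r > 0.47a_0.
A² is fixed by ∫₀^∞ 4πr²|ψ|² dr = 1, i.e. A² = (π·a_0^3)^(−1).
Substituting u = r/a_0, A², 4π and the length scale all cancel in the ratio: P = ∫_{0.47}^{∞} u^2·e^(-2·u) du / ∫_{0}^{∞} u^2·e^(-2·u) du.
An antiderivative of u^2·e^(-2·u) is -(2·u^2 + 2·u + 1)·e^(-2·u)/4; evaluating from 0.47 to ∞ gives ≈ 0.232599, while the full integral is 1/4.
The region integral divided by the full integral gives P = 0.93040.

P ≈ 0.9304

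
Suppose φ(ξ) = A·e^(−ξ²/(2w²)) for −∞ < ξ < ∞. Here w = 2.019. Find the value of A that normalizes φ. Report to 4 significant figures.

We need A² ∫|f|² dξ = 1, taking the integral from −∞ to ∞.
Using the Gaussian integral ∫_{−∞}^{∞} e^(−αξ²) dξ = √(π/α), carrying out the integral gives A² · √(π)·w.
So A² = (√(π)·w)^(−1).
Substituting w = 2.019 gives A² = 0.27944, so A = 0.52862.

A ≈ 0.5286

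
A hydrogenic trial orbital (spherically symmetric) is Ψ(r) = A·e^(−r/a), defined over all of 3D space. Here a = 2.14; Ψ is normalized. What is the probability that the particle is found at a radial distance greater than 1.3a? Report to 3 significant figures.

P ≈ 0.518

P = ∫ |Ψ|² 4πr² dr over r > 1.3a.
A² is fixed by ∫₀^∞ 4πr²|Ψ|² dr = 1, i.e. A² = (π·a^3)^(−1).
Substituting u = r/a, A², 4π and the length scale all cancel in the ratio: P = ∫_{1.3}^{∞} u^2·e^(-2·u) du / ∫_{0}^{∞} u^2·e^(-2·u) du.
With ∫ u^2·e^(-2·u) du = -(2·u^2 + 2·u + 1)·e^(-2·u)/4 + C, the region integral is 349·e^(-13/5)/200 and the full one is 1/4.
The region integral divided by the full integral gives P = 0.5184.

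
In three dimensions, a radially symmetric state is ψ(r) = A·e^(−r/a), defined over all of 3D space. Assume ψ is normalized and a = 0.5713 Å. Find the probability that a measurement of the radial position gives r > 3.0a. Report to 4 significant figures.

P ≈ 0.06197

P = ∫ |ψ|² 4πr² dr over r > 3.0a.
The full normalization integral is A²·[π·a^3] = 1, fixing A².
Substituting u = r/a, A², 4π and the length scale all cancel in the ratio: P = ∫_{3.0}^{∞} u^2·e^(-2·u) du / ∫_{0}^{∞} u^2·e^(-2·u) du.
An antiderivative of u^2·e^(-2·u) is -(2·u^2 + 2·u + 1)·e^(-2·u)/4; evaluating from 3.0 to ∞ gives 25·e^(-6)/4, while the full integral is 1/4.
The region integral divided by the full integral gives P = 0.061969.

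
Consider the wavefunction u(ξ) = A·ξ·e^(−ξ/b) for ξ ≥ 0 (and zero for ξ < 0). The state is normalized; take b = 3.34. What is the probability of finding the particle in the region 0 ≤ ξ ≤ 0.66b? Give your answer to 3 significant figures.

P ≈ 0.148

P = ∫_{0}^{0.66b} |u(ξ)|² dξ.
The normalization integral ∫|u|²dξ over the whole domain equals b^3/4·A², and A² cancels in the ratio.
Let t = ξ/b; then A² and the length scale cancel, so P = ∫_{0}^{0.66} t^2·e^(-2·t) dt ÷ ∫_{0}^{∞} t^2·e^(-2·t) dt.
Using ∫ t^2·e^(-2·t) dt = -(2·t^2 + 2·t + 1)·e^(-2·t)/4, the numerator is 1/4 - 3989·e^(-33/25)/5000 and the denominator is 1/4.
This works out to P = 0.1475.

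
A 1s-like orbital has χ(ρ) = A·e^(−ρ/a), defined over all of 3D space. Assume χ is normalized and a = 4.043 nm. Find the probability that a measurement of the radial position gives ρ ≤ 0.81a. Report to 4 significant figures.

P ≈ 0.2218

With dV = 4πρ²dρ, the probability is ∫|χ|² dV over ρ ≤ 0.81a.
Normalization gives A² = 1/(π·a^3).
In terms of u = ρ/a (A², 4π and the length scale all cancel between numerator and denominator), P = [∫_{0}^{0.81} u^2·e^(-2·u) du] / [∫_{0}^{∞} u^2·e^(-2·u) du].
With ∫ u^2·e^(-2·u) du = -(2·u^2 + 2·u + 1)·e^(-2·u)/4 + C, the region integral is ≈ 0.0554557 and the full one is 1/4.
The region integral divided by the full integral gives P = 0.22182.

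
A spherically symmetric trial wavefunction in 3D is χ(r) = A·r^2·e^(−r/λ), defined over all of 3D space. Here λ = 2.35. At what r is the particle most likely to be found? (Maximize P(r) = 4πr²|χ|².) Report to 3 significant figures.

r ≈ 7.05

Set d/dr [P(r) = 4πr²|χ|²] = 0 and solve for r > 0.
This gives r = 3·λ.
With λ = 2.35, the most probable radial distance is 7.050.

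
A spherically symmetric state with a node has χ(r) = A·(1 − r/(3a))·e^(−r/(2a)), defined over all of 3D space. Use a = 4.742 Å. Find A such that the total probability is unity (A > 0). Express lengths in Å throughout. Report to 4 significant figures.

The normalization condition is ∫|χ|² 4πr² dr = 1 from 0 to ∞.
The angular integral contributes 4π, leaving ∫₀^∞ r²|χ|² dr.
With χ = A·(1 − r/(3a))·e^(−r/(2a)), the integral evaluates to A²·[8·π·a^3/3].
So A² = (8·π·a^3/3)^(−1).
With a = 4.742: A² = 0.0011194 and A = 0.033458.

A ≈ 0.03346 Å^(-3/2)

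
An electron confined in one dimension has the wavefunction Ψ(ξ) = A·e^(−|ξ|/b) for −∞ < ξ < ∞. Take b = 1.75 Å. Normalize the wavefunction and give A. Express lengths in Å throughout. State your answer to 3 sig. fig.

A ≈ 0.756 Å^(-1/2)

We need A² ∫|f|² dξ = 1, taking the integral from −∞ to ∞.
∫|Ψ|² dξ = A²·(b).
Setting this equal to 1 gives A² = 1/(b).
Plugging in b = 1.75 yields A = 0.7559.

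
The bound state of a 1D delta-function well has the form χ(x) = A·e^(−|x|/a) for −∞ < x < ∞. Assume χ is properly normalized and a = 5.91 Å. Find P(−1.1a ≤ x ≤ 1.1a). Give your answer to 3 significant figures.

|χ|² is the probability density, so P = ∫_{−1.1a}^{1.1a} |χ|² dx.
The normalization integral ∫|χ|²dx over the whole domain equals a·A², and A² cancels in the ratio.
By symmetry take twice the x ≥ 0 contribution in numerator and denominator; the 2's cancel. Let u = x/a; then A² and the length scale cancel, so P = ∫_{0}^{1.1} e^(-2·u) du ÷ ∫_{0}^{∞} e^(-2·u) du.
Using ∫ e^(-2·u) du = -e^(-2·u)/2, the numerator is 1/2 - e^(-11/5)/2 and the denominator is 1/2.
Taking the ratio, P = 0.8892.

P ≈ 0.889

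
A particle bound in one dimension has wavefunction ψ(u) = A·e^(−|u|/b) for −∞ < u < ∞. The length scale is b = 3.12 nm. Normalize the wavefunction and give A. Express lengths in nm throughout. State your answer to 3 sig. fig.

The normalization condition is ∫|ψ|² du = 1 from −∞ to ∞.
Using ∫₀^∞ uⁿ e^(−αu) du = n!/αⁿ⁺¹, with ψ = A·e^(−|u|/b), the integral evaluates to A²·[b].
So A² = (b)^(−1).
Plugging in b = 3.12 yields A = 0.5661.

A ≈ 0.566 nm^(-1/2)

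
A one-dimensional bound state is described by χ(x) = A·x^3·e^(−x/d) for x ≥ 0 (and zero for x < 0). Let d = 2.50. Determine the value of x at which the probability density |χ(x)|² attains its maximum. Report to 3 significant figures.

x ≈ 7.50

Differentiate |χ(x)|² with respect to x and set to zero.
Solving yields x = 3·d.
With d = 2.50, the most probable position is 7.500.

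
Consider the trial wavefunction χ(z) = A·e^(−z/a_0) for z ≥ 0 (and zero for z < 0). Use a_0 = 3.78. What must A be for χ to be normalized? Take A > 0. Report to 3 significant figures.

Normalization requires ∫|χ|² dz = 1, integrated from 0 to ∞.
With χ = A·e^(−z/a_0), the integral evaluates to A²·[a_0/2].
Setting this equal to 1 gives A² = 1/(a_0/2).
Plugging in a_0 = 3.78 yields A = 0.7274.

A ≈ 0.727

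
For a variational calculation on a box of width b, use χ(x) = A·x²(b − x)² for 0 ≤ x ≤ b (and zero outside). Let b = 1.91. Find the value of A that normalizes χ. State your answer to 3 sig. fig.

A ≈ 1.36

Require ∫ |χ|² dx = 1 over the whole domain.
Expanding the polynomial and integrating term by term, carrying out the integral gives A² · b^9/630.
Hence A² = 1/[b^9/630].
Plugging in b = 1.91 yields A = 1.365.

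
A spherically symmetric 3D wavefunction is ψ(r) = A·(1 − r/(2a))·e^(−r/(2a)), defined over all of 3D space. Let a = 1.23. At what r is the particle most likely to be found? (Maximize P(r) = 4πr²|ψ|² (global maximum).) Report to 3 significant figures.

Differentiate P(r) = 4πr²|ψ|² with respect to r and set to zero.
Solving yields r = a·(√(5) + 3).
With a = 1.23, the most probable radial distance is 6.440.

r ≈ 6.44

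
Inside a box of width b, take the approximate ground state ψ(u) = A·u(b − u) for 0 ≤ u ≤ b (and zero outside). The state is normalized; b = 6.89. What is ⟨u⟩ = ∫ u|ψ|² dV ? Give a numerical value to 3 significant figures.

By definition ⟨u⟩ = ∫ u |ψ(u)|² du.
Expanding the polynomial and integrating term by term, evaluating both integrals, ⟨u⟩ = b/2.
Putting b = 6.89 gives 3.445.

⟨u⟩ ≈ 3.45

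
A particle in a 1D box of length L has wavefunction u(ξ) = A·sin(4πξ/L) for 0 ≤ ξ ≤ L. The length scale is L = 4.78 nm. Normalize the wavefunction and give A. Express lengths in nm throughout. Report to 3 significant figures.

A ≈ 0.647 nm^(-1/2)

We need A² ∫|f|² dξ = 1, taking the integral from 0 to L.
With ∫₀^L sin²(nπξ/L) dξ = L/2, the integral (without the A² prefactor) comes out to L/2.
Hence A² = 1/[L/2].
Plugging in L = 4.78 yields A = 0.6468.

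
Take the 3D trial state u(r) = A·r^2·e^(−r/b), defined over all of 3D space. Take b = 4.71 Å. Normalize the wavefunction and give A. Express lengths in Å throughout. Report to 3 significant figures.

A ≈ 0.000525 Å^(-7/2)

Normalization requires ∫|u|² 4πr² dr = 1, integrated from 0 to ∞.
The angular integral contributes 4π, leaving ∫₀^∞ r²|u|² dr.
Carrying out the integral gives A² · 45·π·b^7/2.
With b = 4.71: A² = 2.751E-7 and A = 0.0005245.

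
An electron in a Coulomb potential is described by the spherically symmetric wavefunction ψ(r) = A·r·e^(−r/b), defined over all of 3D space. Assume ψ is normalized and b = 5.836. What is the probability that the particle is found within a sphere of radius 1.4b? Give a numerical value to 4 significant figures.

P ≈ 0.1523

P = ∫ |ψ|² 4πr² dr over r ≤ 1.4b.
Normalization gives A² = 1/(3·π·b^5).
In terms of u = r/b (A², 4π and the length scale all cancel between numerator and denominator), P = [∫_{0}^{1.4} u^4·e^(-2·u) du] / [∫_{0}^{∞} u^4·e^(-2·u) du].
With ∫ u^4·e^(-2·u) du = -(u^4/2 + u^3 + 3·u^2/2 + 3·u/2 + 3/4)·e^(-2·u) + C, the region integral is ≈ 0.114243 and the full one is 3/4.
Taking the ratio yields P = 0.15232.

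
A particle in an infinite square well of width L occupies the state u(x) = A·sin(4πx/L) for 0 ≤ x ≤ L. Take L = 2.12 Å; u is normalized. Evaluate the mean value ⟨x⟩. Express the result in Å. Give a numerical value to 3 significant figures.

⟨x⟩ = ∫ x |u|² dx over the full domain.
Evaluating both integrals, ⟨x⟩ = L/2.
Putting L = 2.12 gives 1.060.

⟨x⟩ ≈ 1.06 Å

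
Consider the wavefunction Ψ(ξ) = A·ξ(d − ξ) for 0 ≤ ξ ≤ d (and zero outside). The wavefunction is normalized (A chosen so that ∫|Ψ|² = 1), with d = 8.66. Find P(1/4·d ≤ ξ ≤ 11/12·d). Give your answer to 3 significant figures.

P = ∫_{1/4·d}^{11/12·d} |Ψ(ξ)|² dξ.
Since A² = 1/(d^5/30), this is the region integral divided by the full normalization integral.
Substituting u = ξ/d, A² and the length scale cancel in the ratio: P = ∫_{1/4}^{11/12} u^2·(1 - u)^2 du / ∫_{0}^{1} u^2·(1 - u)^2 du.
An antiderivative of u^2·(1 - u)^2 is u^3·(6·u^2 - 15·u + 10)/30; evaluating from 1/4 to 11/12 gives ≈ 0.029713, while the full integral is 1/30.
This works out to P = 4621/5184.

P ≈ 0.891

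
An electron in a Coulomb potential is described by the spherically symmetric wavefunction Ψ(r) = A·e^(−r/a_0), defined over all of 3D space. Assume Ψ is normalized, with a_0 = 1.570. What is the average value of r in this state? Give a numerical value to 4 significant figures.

⟨r⟩ ≈ 2.355

⟨r⟩ = ∫ r |Ψ|² 4πr² dr over the full domain.
Using ∫₀^∞ rⁿ e^(−αr) dr = n!/αⁿ⁺¹, since the A² factors cancel between numerator and denominator, ⟨r⟩ = 3·a_0/2.
Putting a_0 = 1.570 gives 2.3550.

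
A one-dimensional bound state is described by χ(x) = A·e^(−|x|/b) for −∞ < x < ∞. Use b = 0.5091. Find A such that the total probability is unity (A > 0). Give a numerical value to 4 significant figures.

The normalization condition is ∫|χ|² dx = 1 from −∞ to ∞.
Carrying out the integral gives A² · b.
Setting this equal to 1 gives A² = 1/(b).
With b = 0.5091: A² = 1.9643 and A = 1.4015.

A ≈ 1.402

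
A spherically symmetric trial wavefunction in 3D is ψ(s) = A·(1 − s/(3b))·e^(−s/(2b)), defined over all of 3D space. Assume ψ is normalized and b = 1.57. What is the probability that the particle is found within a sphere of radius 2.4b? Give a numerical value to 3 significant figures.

With dV = 4πs²ds, the probability is ∫|ψ|² dV over s ≤ 2.4b.
Normalization gives A² = 1/(8·π·b^3/3).
In terms of u = s/b (A², 4π and the length scale all cancel between numerator and denominator), P = [∫_{0}^{2.4} u^2·(1 - u/3)^2·e^(-u) du] / [∫_{0}^{∞} u^2·(1 - u/3)^2·e^(-u) du].
Using ∫ u^2·(1 - u/3)^2·e^(-u) du = (-u^4 + 2·u^3 - 3·u^2 - 6·u - 6)·e^(-u)/9, the numerator is 2/3 - 9002·e^(-12/5)/1875 and the denominator is 2/3.
The region integral divided by the full integral gives P = 0.3467.

P ≈ 0.347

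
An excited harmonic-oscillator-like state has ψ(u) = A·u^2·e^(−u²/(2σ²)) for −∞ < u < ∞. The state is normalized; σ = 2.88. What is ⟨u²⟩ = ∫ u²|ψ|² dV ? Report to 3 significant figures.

⟨u^2⟩ ≈ 20.7

By definition ⟨u²⟩ = ∫ u^2 |ψ(u)|² du.
Using the Gaussian integral ∫_{−∞}^{∞} e^(−αu²) du = √(π/α), since the A² factors cancel between numerator and denominator, ⟨u²⟩ = 5·σ^2/2.
With σ = 2.88, ⟨u^2⟩ = 20.74.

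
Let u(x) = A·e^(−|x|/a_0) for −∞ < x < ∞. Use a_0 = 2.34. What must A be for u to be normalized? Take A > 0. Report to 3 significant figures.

The normalization condition is ∫|u|² dx = 1 from −∞ to ∞.
The integral (without the A² prefactor) comes out to a_0.
Hence A² = 1/[a_0].
Plugging in a_0 = 2.34 yields A = 0.6537.

A ≈ 0.654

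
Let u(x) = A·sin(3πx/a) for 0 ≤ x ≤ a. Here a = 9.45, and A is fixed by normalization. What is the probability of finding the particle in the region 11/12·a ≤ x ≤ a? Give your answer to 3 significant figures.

P ≈ 0.0303

P = ∫_{11/12·a}^{a} |u(x)|² dx.
With A² fixed by ∫|u|² = 1, i.e. A² = (a/2)^(−1), substitute and integrate.
Let t = x/a; then A² and the length scale cancel, so P = ∫_{11/12}^{1} sin(3·π·t)^2 dt ÷ ∫_{0}^{1} sin(3·π·t)^2 dt.
Using ∫ sin(3·π·t)^2 dt = t/2 - sin(6·π·t)/(12·π), the numerator is 1/24 - 1/(12·π) and the denominator is 1/2.
Evaluating gives P = (-2 + π)/(12·π).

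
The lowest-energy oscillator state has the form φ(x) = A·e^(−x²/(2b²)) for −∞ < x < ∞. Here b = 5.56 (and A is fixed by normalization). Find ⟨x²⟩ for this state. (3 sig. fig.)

⟨x^2⟩ ≈ 15.5

⟨x²⟩ = ∫ x^2 |φ|² dx over the full domain.
With ∫_{−∞}^{∞} x^(2m) e^(−αx²) dx = (2m−1)!!·√π / (2^m α^(m+1/2)), evaluating both integrals, ⟨x²⟩ = b^2/2.
Putting b = 5.56 gives 15.46.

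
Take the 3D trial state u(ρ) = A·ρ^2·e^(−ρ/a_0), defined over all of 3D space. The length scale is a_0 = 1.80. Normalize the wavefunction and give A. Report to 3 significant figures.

The normalization condition is ∫|u|² 4πρ² dρ = 1 from 0 to ∞.
The angular integral contributes 4π, leaving ∫₀^∞ ρ²|u|² dρ.
Recall ∫₀^∞ ρ^m e^(−ρ/β) dρ = m!·β^(m+1), ∫|u|² 4πρ² dρ = A²·(45·π·a_0^7/2).
Plugging in a_0 = 1.80 yields A = 0.01520.

A ≈ 0.0152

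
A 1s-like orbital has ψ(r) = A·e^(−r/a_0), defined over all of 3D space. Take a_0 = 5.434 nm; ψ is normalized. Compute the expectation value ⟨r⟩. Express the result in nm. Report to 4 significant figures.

⟨r⟩ ≈ 8.151 nm

By definition ⟨r⟩ = ∫ r |ψ(r)|² 4πr² dr.
Since the A² factors cancel between numerator and denominator, ⟨r⟩ = 3·a_0/2.
With a_0 = 5.434, ⟨r⟩ = 8.1510.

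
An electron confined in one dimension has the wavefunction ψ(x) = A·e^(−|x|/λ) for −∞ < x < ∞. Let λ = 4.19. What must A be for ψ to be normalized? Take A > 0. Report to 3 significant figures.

Normalization requires ∫|ψ|² dx = 1, integrated from −∞ to ∞.
Using ∫₀^∞ xⁿ e^(−αx) dx = n!/αⁿ⁺¹, ∫|ψ|² dx = A²·(λ).
Hence A² = 1/[λ].
Substituting λ = 4.19 gives A² = 0.2387, so A = 0.4885.

A ≈ 0.489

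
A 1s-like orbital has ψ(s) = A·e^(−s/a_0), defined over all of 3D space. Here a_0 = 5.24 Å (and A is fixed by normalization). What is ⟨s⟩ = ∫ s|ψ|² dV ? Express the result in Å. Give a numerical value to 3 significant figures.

⟨s⟩ = ∫ s |ψ|² 4πs² ds over the full domain.
Since the A² factors cancel between numerator and denominator, ⟨s⟩ = 3·a_0/2.
With a_0 = 5.24, ⟨s⟩ = 7.860.

⟨s⟩ ≈ 7.86 Å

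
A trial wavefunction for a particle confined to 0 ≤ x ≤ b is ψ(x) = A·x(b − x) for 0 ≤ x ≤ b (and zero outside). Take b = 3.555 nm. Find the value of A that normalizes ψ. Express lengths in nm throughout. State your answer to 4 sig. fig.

A ≈ 0.2299 nm^(-5/2)

Normalization requires ∫|ψ|² dx = 1, integrated from 0 to b.
Carrying out the integral gives A² · b^5/30.
Setting this equal to 1 gives A² = 1/(b^5/30).
Plugging in b = 3.555 yields A = 0.22986.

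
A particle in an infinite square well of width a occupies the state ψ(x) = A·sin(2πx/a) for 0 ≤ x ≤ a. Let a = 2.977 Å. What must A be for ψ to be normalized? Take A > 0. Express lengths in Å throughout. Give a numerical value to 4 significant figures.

Normalization requires ∫|ψ|² dx = 1, integrated from 0 to a.
With ψ = A·sin(2πx/a), the integral evaluates to A²·[a/2].
Hence A² = 1/[a/2].
With a = 2.977: A² = 0.67182 and A = 0.81964.

A ≈ 0.8196 Å^(-1/2)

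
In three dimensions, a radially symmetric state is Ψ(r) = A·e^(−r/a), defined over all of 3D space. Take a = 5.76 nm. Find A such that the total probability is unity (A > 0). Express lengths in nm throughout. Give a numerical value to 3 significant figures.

A ≈ 0.0408 nm^(-3/2)

We need A² ∫|f|² 4πr² dr = 1, taking the integral from 0 to ∞.
(Spherical symmetry: dV = 4πr² dr.)
Recall ∫₀^∞ r^m e^(−r/β) dr = m!·β^(m+1), the integral (without the A² prefactor) comes out to π·a^3.
Plugging in a = 5.76 yields A = 0.04081.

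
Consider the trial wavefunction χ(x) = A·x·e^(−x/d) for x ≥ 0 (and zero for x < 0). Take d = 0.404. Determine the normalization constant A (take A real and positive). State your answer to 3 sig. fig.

Require ∫ |χ|² dx = 1 over the whole domain.
With ∫₀^∞ x^2 e^(−αx) dx = 2!/α^3, ∫|χ|² dx = A²·(d^3/4).
With d = 0.404: A² = 60.66 and A = 7.789.

A ≈ 7.79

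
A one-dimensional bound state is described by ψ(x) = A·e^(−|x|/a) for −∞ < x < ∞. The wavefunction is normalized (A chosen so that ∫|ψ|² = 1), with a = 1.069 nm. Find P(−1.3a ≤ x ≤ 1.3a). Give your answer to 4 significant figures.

|ψ|² is the probability density, so P = ∫_{−1.3a}^{1.3a} |ψ|² dx.
The normalization integral ∫|ψ|²dx over the whole domain equals a·A², and A² cancels in the ratio.
By symmetry take twice the x ≥ 0 contribution in numerator and denominator; the 2's cancel. Substituting u = x/a, A² and the length scale cancel in the ratio: P = ∫_{0}^{1.3} e^(-2·u) du / ∫_{0}^{∞} e^(-2·u) du.
Using ∫ e^(-2·u) du = -e^(-2·u)/2, the numerator is 1/2 - e^(-13/5)/2 and the denominator is 1/2.
The result is P = 0.92573.

P ≈ 0.9257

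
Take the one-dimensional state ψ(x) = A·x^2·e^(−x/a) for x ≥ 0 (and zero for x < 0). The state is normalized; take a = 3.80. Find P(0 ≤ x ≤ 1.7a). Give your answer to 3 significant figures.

P ≈ 0.256

P = ∫_{0}^{1.7a} |ψ(x)|² dx.
Since A² = 1/(3·a^5/4), this is the region integral divided by the full normalization integral.
Substituting u = x/a, A² and the length scale cancel in the ratio: P = ∫_{0}^{1.7} u^4·e^(-2·u) du / ∫_{0}^{∞} u^4·e^(-2·u) du.
With ∫ u^4·e^(-2·u) du = -(u^4/2 + u^3 + 3·u^2/2 + 3·u/2 + 3/4)·e^(-2·u) + C, the region integral is ≈ 0.19186 and the full one is 3/4.
This works out to P = 0.2558.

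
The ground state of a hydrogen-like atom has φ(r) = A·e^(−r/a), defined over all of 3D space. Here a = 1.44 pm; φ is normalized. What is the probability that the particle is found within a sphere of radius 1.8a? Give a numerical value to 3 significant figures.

P ≈ 0.697

P = ∫ |φ|² 4πr² dr over r ≤ 1.8a.
The full normalization integral is A²·[π·a^3] = 1, fixing A².
In terms of u = r/a (A², 4π and the length scale all cancel between numerator and denominator), P = [∫_{0}^{1.8} u^2·e^(-2·u) du] / [∫_{0}^{∞} u^2·e^(-2·u) du].
Using ∫ u^2·e^(-2·u) du = -(2·u^2 + 2·u + 1)·e^(-2·u)/4, the numerator is 1/4 - 277·e^(-18/5)/100 and the denominator is 1/4.
This evaluates to P = 0.6973.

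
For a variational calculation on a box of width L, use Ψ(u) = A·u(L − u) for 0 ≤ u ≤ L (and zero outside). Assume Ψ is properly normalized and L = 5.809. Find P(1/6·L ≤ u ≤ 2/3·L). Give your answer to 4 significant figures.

P ≈ 0.7546

P = ∫_{1/6·L}^{2/3·L} |Ψ(u)|² du.
Since A² = 1/(L^5/30), this is the region integral divided by the full normalization integral.
In terms of t = u/L (A² and the length scale cancel between numerator and denominator), P = [∫_{1/6}^{2/3} t^2·(1 - t)^2 dt] / [∫_{0}^{1} t^2·(1 - t)^2 dt].
An antiderivative of t^2·(1 - t)^2 is t^3·(6·t^2 - 15·t + 10)/30; evaluating from 1/6 to 2/3 gives 163/6480, while the full integral is 1/30.
Evaluating gives P = 163/216.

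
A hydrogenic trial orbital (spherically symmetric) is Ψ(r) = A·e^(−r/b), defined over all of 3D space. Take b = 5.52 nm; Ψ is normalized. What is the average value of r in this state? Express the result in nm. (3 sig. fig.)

⟨r⟩ ≈ 8.28 nm

⟨r⟩ = ∫ r |Ψ|² 4πr² dr over the full domain.
Recall ∫₀^∞ r^m e^(−r/β) dr = m!·β^(m+1), since the A² factors cancel between numerator and denominator, ⟨r⟩ = 3·b/2.
Putting b = 5.52 gives 8.280.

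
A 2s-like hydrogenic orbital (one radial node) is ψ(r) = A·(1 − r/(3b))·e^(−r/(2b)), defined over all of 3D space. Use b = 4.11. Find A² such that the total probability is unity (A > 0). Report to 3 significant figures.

Require ∫ |ψ|² 4πr² dr = 1 over the whole domain.
Recall ∫₀^∞ r^m e^(−r/β) dr = m!·β^(m+1), ∫|ψ|² 4πr² dr = A²·(8·π·b^3/3).
Setting this equal to 1 gives A² = 1/(8·π·b^3/3).
Plugging in b = 4.11 yields A = 0.04146.

A^2 ≈ 0.00172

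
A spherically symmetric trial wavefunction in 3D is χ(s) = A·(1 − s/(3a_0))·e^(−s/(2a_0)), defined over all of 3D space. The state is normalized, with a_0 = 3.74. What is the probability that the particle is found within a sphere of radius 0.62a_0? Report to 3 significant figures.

P ≈ 0.0546

With dV = 4πs²ds, the probability is ∫|χ|² dV over s ≤ 0.62a_0.
The full normalization integral is A²·[8·π·a_0^3/3] = 1, fixing A².
Let u = s/a_0; then A², 4π and the length scale all cancel, so P = ∫_{0}^{0.62} u^2·(1 - u/3)^2·e^(-u) du ÷ ∫_{0}^{∞} u^2·(1 - u/3)^2·e^(-u) du.
An antiderivative of u^2·(1 - u/3)^2·e^(-u) is (-u^4 + 2·u^3 - 3·u^2 - 6·u - 6)·e^(-u)/9; evaluating from 0 to 0.62 gives ≈ 0.036417, while the full integral is 2/3.
Taking the ratio yields P = 0.05462.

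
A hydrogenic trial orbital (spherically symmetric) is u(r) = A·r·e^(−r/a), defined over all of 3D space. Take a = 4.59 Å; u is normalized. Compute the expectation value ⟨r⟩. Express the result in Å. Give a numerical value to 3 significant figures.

⟨r⟩ ≈ 11.5 Å

⟨r⟩ = ∫ r |u|² 4πr² dr over the full domain.
With ∫₀^∞ r^5 e^(−αr) dr = 5!/α^6, the ratio of the moment integral to the normalization integral gives ⟨r⟩ = 5·a/2.
Putting a = 4.59 gives 11.48.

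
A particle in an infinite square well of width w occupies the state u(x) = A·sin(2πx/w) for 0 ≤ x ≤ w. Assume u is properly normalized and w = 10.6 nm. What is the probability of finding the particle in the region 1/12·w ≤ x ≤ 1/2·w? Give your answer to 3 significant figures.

P ≈ 0.486

|u|² is the probability density, so P = ∫_{1/12·w}^{1/2·w} |u|² dx.
Since A² = 1/(w/2), this is the region integral divided by the full normalization integral.
Substituting t = x/w, A² and the length scale cancel in the ratio: P = ∫_{1/12}^{1/2} sin(2·π·t)^2 dt / ∫_{0}^{1} sin(2·π·t)^2 dt.
Using ∫ sin(2·π·t)^2 dt = t/2 - sin(4·π·t)/(8·π), the numerator is √(3)/(16·π) + 5/24 and the denominator is 1/2.
Taking the ratio, P = √(3)/(8·π) + 5/12.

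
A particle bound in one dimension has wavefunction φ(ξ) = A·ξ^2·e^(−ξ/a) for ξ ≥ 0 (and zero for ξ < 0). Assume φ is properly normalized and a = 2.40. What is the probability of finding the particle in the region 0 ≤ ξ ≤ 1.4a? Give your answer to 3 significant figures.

P ≈ 0.152

|φ|² is the probability density, so P = ∫_{0}^{1.4a} |φ|² dξ.
Since A² = 1/(3·a^5/4), this is the region integral divided by the full normalization integral.
In terms of u = ξ/a (A² and the length scale cancel between numerator and denominator), P = [∫_{0}^{1.4} u^4·e^(-2·u) du] / [∫_{0}^{∞} u^4·e^(-2·u) du].
Using ∫ u^4·e^(-2·u) du = -(u^4/2 + u^3 + 3·u^2/2 + 3·u/2 + 3/4)·e^(-2·u), the numerator is ≈ 0.11424 and the denominator is 3/4.
Taking the ratio, P = 0.1523.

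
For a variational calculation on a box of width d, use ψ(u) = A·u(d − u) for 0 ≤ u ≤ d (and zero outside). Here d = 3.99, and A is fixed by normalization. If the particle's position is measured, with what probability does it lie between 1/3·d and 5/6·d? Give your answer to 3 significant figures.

The probability is P = ∫ |ψ|² du over [1/3·d, 5/6·d].
The normalization integral ∫|ψ|²du over the whole domain equals d^5/30·A², and A² cancels in the ratio.
Let t = u/d; then A² and the length scale cancel, so P = ∫_{1/3}^{5/6} t^2·(1 - t)^2 dt ÷ ∫_{0}^{1} t^2·(1 - t)^2 dt.
With ∫ t^2·(1 - t)^2 dt = t^3·(6·t^2 - 15·t + 10)/30 + C, the region integral is 163/6480 and the full one is 1/30.
This works out to P = 163/216.

P ≈ 0.755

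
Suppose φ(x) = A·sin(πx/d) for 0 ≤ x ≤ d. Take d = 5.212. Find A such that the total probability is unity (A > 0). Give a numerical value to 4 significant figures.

We need A² ∫|f|² dx = 1, taking the integral from 0 to d.
With φ = A·sin(πx/d), the integral evaluates to A²·[d/2].
Hence A² = 1/[d/2].
Substituting d = 5.212 gives A² = 0.38373, so A = 0.61946.

A ≈ 0.6195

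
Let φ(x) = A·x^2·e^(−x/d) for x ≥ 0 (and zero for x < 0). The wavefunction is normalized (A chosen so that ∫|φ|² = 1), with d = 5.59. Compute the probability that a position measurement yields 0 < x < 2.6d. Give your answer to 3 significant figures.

P ≈ 0.594

|φ|² is the probability density, so P = ∫_{0}^{2.6d} |φ|² dx.
Since A² = 1/(3·d^5/4), this is the region integral divided by the full normalization integral.
Substituting u = x/d, A² and the length scale cancel in the ratio: P = ∫_{0}^{2.6} u^4·e^(-2·u) du / ∫_{0}^{∞} u^4·e^(-2·u) du.
With ∫ u^4·e^(-2·u) du = -(u^4/2 + u^3 + 3·u^2/2 + 3·u/2 + 3/4)·e^(-2·u) + C, the region integral is ≈ 0.44540 and the full one is 3/4.
Taking the ratio, P = 0.5939.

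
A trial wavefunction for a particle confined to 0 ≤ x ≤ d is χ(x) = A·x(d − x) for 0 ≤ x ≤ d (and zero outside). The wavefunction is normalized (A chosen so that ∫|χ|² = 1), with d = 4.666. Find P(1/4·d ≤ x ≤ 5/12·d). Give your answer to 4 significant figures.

P ≈ 0.2431

|χ|² is the probability density, so P = ∫_{1/4·d}^{5/12·d} |χ|² dx.
The normalization integral ∫|χ|²dx over the whole domain equals d^5/30·A², and A² cancels in the ratio.
Substituting u = x/d, A² and the length scale cancel in the ratio: P = ∫_{1/4}^{5/12} u^2·(1 - u)^2 du / ∫_{0}^{1} u^2·(1 - u)^2 du.
An antiderivative of u^2·(1 - u)^2 is u^3·(6·u^2 - 15·u + 10)/30; evaluating from 1/4 to 5/12 gives ≈ 0.00810346, while the full integral is 1/30.
Evaluating gives P = 0.24310.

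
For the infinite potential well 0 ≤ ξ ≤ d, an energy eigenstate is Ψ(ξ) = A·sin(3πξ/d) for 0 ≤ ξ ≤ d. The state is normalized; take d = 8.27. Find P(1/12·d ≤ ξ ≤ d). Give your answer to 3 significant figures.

The probability is P = ∫ |Ψ|² dξ over [1/12·d, d].
Since A² = 1/(d/2), this is the region integral divided by the full normalization integral.
Substituting u = ξ/d, A² and the length scale cancel in the ratio: P = ∫_{1/12}^{1} sin(3·π·u)^2 du / ∫_{0}^{1} sin(3·π·u)^2 du.
Using ∫ sin(3·π·u)^2 du = u/2 - sin(6·π·u)/(12·π), the numerator is 1/(12·π) + 11/24 and the denominator is 1/2.
Taking the ratio, P = (2 + 11·π)/(12·π).

P ≈ 0.970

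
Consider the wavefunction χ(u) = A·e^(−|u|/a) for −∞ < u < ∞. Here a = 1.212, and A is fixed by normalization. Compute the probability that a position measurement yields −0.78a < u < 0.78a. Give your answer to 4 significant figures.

|χ|² is the probability density, so P = ∫_{−0.78a}^{0.78a} |χ|² du.
Since A² = 1/(a), this is the region integral divided by the full normalization integral.
By symmetry take twice the u ≥ 0 contribution in numerator and denominator; the 2's cancel. In terms of t = u/a (A² and the length scale cancel between numerator and denominator), P = [∫_{0}^{0.78} e^(-2·t) dt] / [∫_{0}^{∞} e^(-2·t) dt].
Using ∫ e^(-2·t) dt = -e^(-2·t)/2, the numerator is 1/2 - e^(-39/25)/2 and the denominator is 1/2.
The result is P = 0.78986.

P ≈ 0.7899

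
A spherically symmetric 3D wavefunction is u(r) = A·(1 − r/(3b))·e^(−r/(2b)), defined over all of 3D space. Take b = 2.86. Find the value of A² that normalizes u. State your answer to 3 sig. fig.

Require ∫ |u|² 4πr² dr = 1 over the whole domain.
The angular integral contributes 4π, leaving ∫₀^∞ r²|u|² dr.
∫|u|² 4πr² dr = A²·(8·π·b^3/3).
Hence A² = 1/[8·π·b^3/3].
With b = 2.86: A² = 0.005103 and A = 0.07143.

A^2 ≈ 0.00510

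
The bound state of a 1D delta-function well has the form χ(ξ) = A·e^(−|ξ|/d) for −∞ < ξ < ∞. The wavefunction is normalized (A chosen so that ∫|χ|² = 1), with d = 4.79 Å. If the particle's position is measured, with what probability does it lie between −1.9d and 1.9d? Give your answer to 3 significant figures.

P = ∫_{−1.9d}^{1.9d} |χ(ξ)|² dξ.
Since A² = 1/(d), this is the region integral divided by the full normalization integral.
By symmetry take twice the ξ ≥ 0 contribution in numerator and denominator; the 2's cancel. Let u = ξ/d; then A² and the length scale cancel, so P = ∫_{0}^{1.9} e^(-2·u) du ÷ ∫_{0}^{∞} e^(-2·u) du.
Using ∫ e^(-2·u) du = -e^(-2·u)/2, the numerator is 1/2 - e^(-19/5)/2 and the denominator is 1/2.
Evaluating gives P = 0.9776.

P ≈ 0.978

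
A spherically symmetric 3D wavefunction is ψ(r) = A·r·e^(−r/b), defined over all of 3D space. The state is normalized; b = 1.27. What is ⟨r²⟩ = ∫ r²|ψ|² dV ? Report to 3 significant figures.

⟨r^2⟩ ≈ 12.1

The expectation value is the |ψ|²-weighted average of r^2: ∫ r^2|ψ|² 4πr² dr.
Evaluating both integrals, ⟨r²⟩ = 15·b^2/2.
Putting b = 1.27 gives 12.10.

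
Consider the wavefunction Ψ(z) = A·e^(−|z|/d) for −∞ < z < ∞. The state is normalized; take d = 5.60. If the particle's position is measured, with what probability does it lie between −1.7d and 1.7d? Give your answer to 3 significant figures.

|Ψ|² is the probability density, so P = ∫_{−1.7d}^{1.7d} |Ψ|² dz.
The normalization integral ∫|Ψ|²dz over the whole domain equals d·A², and A² cancels in the ratio.
By symmetry take twice the z ≥ 0 contribution in numerator and denominator; the 2's cancel. In terms of u = z/d (A² and the length scale cancel between numerator and denominator), P = [∫_{0}^{1.7} e^(-2·u) du] / [∫_{0}^{∞} e^(-2·u) du].
With ∫ e^(-2·u) du = -e^(-2·u)/2 + C, the region integral is 1/2 - e^(-17/5)/2 and the full one is 1/2.
The result is P = 0.9666.

P ≈ 0.967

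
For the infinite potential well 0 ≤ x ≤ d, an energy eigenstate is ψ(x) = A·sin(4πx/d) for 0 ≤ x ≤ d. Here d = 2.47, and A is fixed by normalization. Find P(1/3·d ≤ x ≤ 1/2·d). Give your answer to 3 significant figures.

P ≈ 0.201

P = ∫_{1/3·d}^{1/2·d} |ψ(x)|² dx.
The normalization integral ∫|ψ|²dx over the whole domain equals d/2·A², and A² cancels in the ratio.
Let u = x/d; then A² and the length scale cancel, so P = ∫_{1/3}^{1/2} sin(4·π·u)^2 du ÷ ∫_{0}^{1} sin(4·π·u)^2 du.
Using ∫ sin(4·π·u)^2 du = u/2 - sin(4·π·u)·cos(4·π·u)/(8·π), the numerator is √(3)/(32·π) + 1/12 and the denominator is 1/2.
The result is P = (√(3)/16 + π/6)/π.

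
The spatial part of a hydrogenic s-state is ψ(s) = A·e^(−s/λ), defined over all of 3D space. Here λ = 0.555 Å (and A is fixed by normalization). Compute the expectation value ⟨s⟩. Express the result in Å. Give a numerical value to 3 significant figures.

⟨s⟩ = ∫ s |ψ|² 4πs² ds over the full domain.
Using ∫₀^∞ sⁿ e^(−αs) ds = n!/αⁿ⁺¹, evaluating both integrals, ⟨s⟩ = 3·λ/2.
With λ = 0.555, ⟨s⟩ = 0.8325.

⟨s⟩ ≈ 0.833 Å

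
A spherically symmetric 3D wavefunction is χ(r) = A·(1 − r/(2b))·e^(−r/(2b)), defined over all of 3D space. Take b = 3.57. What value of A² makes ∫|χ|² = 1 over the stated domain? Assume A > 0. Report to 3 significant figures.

A^2 ≈ 0.000874

We need A² ∫|f|² 4πr² dr = 1, taking the integral from 0 to ∞.
(Spherical symmetry: dV = 4πr² dr.)
With χ = A·(1 − r/(2b))·e^(−r/(2b)), the integral evaluates to A²·[8·π·b^3].
With b = 3.57: A² = 0.0008745 and A = 0.02957.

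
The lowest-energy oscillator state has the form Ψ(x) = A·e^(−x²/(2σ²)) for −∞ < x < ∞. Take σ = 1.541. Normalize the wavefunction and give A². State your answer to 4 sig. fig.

Normalization requires ∫|Ψ|² dx = 1, integrated from −∞ to ∞.
Carrying out the integral gives A² · √(π)·σ.
Setting this equal to 1 gives A² = 1/(√(π)·σ).
With σ = 1.541: A² = 0.36612 and A = 0.60508.

A^2 ≈ 0.3661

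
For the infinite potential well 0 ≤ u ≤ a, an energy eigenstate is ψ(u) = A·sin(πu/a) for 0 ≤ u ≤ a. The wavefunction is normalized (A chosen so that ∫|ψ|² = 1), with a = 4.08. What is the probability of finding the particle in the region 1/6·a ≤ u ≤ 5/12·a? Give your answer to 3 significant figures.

P ≈ 0.308

P = ∫_{1/6·a}^{5/12·a} |ψ(u)|² du.
With A² fixed by ∫|ψ|² = 1, i.e. A² = (a/2)^(−1), substitute and integrate.
Substituting t = u/a, A² and the length scale cancel in the ratio: P = ∫_{1/6}^{5/12} sin(π·t)^2 dt / ∫_{0}^{1} sin(π·t)^2 dt.
An antiderivative of sin(π·t)^2 is t/2 - sin(2·π·t)/(4·π); evaluating from 1/6 to 5/12 gives -1/(8·π) + √(3)/(8·π) + 1/8, while the full integral is 1/2.
Evaluating gives P = (-1 + √(3) + π)/(4·π).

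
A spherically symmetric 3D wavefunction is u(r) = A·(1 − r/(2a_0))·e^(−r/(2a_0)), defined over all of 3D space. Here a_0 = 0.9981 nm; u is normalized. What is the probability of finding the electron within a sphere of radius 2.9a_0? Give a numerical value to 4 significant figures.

P ≈ 0.06758

Integrate the radial probability density 4πr²|u|² over r ≤ 2.9a_0.
The full normalization integral is A²·[8·π·a_0^3] = 1, fixing A².
Substituting t = r/a_0, A², 4π and the length scale all cancel in the ratio: P = ∫_{0}^{2.9} t^2·(1 - t/2)^2·e^(-t) dt / ∫_{0}^{∞} t^2·(1 - t/2)^2·e^(-t) dt.
Using ∫ t^2·(1 - t/2)^2·e^(-t) dt = -(t^4/4 + t^2 + 2·t + 2)·e^(-t), the numerator is ≈ 0.135152 and the denominator is 2.
This evaluates to P = 0.067576.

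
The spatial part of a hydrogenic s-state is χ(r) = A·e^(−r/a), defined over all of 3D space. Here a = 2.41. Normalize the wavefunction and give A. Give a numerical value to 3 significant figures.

A ≈ 0.151

Normalization requires ∫|χ|² 4πr² dr = 1, integrated from 0 to ∞.
(Spherical symmetry: dV = 4πr² dr.)
Using ∫₀^∞ rⁿ e^(−αr) dr = n!/αⁿ⁺¹, the integral (without the A² prefactor) comes out to π·a^3.
With a = 2.41: A² = 0.02274 and A = 0.1508.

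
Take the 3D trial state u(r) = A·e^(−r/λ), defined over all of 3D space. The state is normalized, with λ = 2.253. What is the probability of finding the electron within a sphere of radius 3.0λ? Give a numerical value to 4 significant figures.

P ≈ 0.9380

P = ∫ |u|² 4πr² dr over r ≤ 3.0λ.
A² is fixed by ∫₀^∞ 4πr²|u|² dr = 1, i.e. A² = (π·λ^3)^(−1).
In terms of t = r/λ (A², 4π and the length scale all cancel between numerator and denominator), P = [∫_{0}^{3.0} t^2·e^(-2·t) dt] / [∫_{0}^{∞} t^2·e^(-2·t) dt].
Using ∫ t^2·e^(-2·t) dt = -(2·t^2 + 2·t + 1)·e^(-2·t)/4, the numerator is 1/4 - 25·e^(-6)/4 and the denominator is 1/4.
The region integral divided by the full integral gives P = 0.93803.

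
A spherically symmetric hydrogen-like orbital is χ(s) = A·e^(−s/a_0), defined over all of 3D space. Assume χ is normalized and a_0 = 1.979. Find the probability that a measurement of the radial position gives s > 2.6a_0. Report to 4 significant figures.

P = ∫ |χ|² 4πs² ds over s > 2.6a_0.
A² is fixed by ∫₀^∞ 4πs²|χ|² ds = 1, i.e. A² = (π·a_0^3)^(−1).
In terms of u = s/a_0 (A², 4π and the length scale all cancel between numerator and denominator), P = [∫_{2.6}^{∞} u^2·e^(-2·u) du] / [∫_{0}^{∞} u^2·e^(-2·u) du].
Using ∫ u^2·e^(-2·u) du = -(2·u^2 + 2·u + 1)·e^(-2·u)/4, the numerator is 493·e^(-26/5)/100 and the denominator is 1/4.
This evaluates to P = 0.10879.

P ≈ 0.1088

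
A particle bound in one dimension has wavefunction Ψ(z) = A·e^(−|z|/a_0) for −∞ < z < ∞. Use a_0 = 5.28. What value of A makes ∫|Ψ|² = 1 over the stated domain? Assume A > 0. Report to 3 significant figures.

We need A² ∫|f|² dz = 1, taking the integral from −∞ to ∞.
With Ψ = A·e^(−|z|/a_0), the integral evaluates to A²·[a_0].
Hence A² = 1/[a_0].
Plugging in a_0 = 5.28 yields A = 0.4352.

A ≈ 0.435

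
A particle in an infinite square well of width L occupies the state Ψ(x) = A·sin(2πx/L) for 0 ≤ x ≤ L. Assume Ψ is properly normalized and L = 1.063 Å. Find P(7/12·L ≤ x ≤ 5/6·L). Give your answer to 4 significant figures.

The probability is P = ∫ |Ψ|² dx over [7/12·L, 5/6·L].
Since A² = 1/(L/2), this is the region integral divided by the full normalization integral.
Let u = x/L; then A² and the length scale cancel, so P = ∫_{7/12}^{5/6} sin(2·π·u)^2 du ÷ ∫_{0}^{1} sin(2·π·u)^2 du.
An antiderivative of sin(2·π·u)^2 is u/2 - sin(4·π·u)/(8·π); evaluating from 7/12 to 5/6 gives √(3)/(8·π) + 1/8, while the full integral is 1/2.
This works out to P = (√(3) + π)/(4·π).

P ≈ 0.3878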